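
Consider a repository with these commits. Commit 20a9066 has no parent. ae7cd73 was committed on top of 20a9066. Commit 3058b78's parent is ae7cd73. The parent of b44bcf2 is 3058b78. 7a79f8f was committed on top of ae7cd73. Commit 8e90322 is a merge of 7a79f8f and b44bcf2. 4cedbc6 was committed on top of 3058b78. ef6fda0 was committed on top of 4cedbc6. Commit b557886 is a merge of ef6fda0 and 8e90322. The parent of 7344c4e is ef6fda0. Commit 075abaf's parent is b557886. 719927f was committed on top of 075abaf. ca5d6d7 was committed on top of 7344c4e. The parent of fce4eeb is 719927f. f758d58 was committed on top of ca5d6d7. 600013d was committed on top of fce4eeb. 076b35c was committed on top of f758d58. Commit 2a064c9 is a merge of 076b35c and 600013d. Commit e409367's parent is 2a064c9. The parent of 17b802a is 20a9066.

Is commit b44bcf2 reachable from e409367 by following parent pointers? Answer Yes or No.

Yes

Ancestors of e409367 (commits reachable by following parents): {075abaf, 076b35c, 20a9066, 2a064c9, 3058b78, 4cedbc6, 600013d, 719927f, 7344c4e, 7a79f8f, 8e90322, ae7cd73, b44bcf2, b557886, ca5d6d7, e409367, ef6fda0, f758d58, fce4eeb}.
b44bcf2 is in that set, so it is an ancestor of e409367.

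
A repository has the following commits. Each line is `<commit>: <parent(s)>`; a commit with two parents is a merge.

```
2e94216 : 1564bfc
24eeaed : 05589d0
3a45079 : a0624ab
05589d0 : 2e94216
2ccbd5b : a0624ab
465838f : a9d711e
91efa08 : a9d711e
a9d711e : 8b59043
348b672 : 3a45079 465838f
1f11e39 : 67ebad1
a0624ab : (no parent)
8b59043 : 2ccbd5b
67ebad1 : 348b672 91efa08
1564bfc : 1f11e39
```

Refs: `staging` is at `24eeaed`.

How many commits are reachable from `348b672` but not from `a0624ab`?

6

Reachable from 348b672: {2ccbd5b, 348b672, 3a45079, 465838f, 8b59043, a0624ab, a9d711e}.
Reachable from a0624ab: {a0624ab}.
In 348b672's history but not a0624ab's: {2ccbd5b, 348b672, 3a45079, 465838f, 8b59043, a9d711e} — 6 commits.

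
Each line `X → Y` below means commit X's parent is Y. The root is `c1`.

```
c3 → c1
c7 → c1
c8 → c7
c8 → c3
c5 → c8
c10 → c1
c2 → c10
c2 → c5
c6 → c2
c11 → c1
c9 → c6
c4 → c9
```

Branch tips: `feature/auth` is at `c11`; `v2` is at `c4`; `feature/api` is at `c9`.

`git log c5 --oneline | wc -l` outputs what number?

Walking parent pointers from c5: reachable set = {c1, c3, c5, c7, c8}.
That is 5 commits.

5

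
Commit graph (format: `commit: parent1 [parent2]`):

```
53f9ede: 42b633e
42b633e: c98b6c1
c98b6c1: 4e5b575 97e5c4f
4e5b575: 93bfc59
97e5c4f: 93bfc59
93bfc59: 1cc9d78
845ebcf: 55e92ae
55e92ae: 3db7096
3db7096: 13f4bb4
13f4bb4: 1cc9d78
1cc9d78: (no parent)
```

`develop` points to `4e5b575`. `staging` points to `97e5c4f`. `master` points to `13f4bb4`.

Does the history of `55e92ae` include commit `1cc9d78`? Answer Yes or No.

Yes

Ancestors of 55e92ae (commits reachable by following parents): {13f4bb4, 1cc9d78, 3db7096, 55e92ae}.
1cc9d78 is in that set, so it is an ancestor of 55e92ae.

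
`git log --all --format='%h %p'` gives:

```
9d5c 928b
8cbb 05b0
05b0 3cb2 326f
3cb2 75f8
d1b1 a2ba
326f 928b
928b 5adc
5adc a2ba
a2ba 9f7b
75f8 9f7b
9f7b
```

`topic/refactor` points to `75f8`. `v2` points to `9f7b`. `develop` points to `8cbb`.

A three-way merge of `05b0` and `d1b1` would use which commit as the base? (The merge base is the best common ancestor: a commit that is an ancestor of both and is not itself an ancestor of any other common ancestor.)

Ancestors of 05b0: {05b0, 326f, 3cb2, 5adc, 75f8, 928b, 9f7b, a2ba}.
Ancestors of d1b1: {9f7b, a2ba, d1b1}.
Common ancestors: {9f7b, a2ba}.
Among these, a2ba is not an ancestor of any other common ancestor — it is the merge base.

a2ba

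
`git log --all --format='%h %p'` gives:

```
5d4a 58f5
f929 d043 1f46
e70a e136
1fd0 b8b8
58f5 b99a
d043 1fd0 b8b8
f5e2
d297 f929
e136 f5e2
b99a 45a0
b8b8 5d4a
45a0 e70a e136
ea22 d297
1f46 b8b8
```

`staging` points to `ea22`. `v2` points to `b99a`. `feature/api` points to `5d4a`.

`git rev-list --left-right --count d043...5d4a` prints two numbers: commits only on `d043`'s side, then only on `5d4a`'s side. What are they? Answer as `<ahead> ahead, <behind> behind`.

Reachable from d043: {1fd0, 45a0, 58f5, 5d4a, b8b8, b99a, d043, e136, e70a, f5e2}.
Reachable from 5d4a: {45a0, 58f5, 5d4a, b99a, e136, e70a, f5e2}.
Only in d043's history (ahead): {1fd0, b8b8, d043} — 3.
Only in 5d4a's history (behind): {} — 0.

3 ahead, 0 behind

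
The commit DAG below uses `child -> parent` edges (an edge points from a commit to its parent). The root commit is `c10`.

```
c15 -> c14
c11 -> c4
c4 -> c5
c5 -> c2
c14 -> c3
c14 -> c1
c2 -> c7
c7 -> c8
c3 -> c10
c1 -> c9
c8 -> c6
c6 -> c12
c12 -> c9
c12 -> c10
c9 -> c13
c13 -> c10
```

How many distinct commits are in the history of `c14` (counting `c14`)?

6

Walking parent pointers from c14: reachable set = {c1, c10, c13, c14, c3, c9}.
That is 6 commits.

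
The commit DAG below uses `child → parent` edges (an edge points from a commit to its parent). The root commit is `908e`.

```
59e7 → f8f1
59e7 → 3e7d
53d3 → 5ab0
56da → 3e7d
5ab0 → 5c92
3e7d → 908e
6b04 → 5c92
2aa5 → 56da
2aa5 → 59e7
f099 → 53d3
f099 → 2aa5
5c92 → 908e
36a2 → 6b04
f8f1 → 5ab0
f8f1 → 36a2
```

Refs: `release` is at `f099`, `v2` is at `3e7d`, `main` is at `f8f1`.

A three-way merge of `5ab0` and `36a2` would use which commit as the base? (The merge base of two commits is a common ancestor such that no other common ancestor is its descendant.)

Ancestors of 5ab0: {5ab0, 5c92, 908e}.
Ancestors of 36a2: {36a2, 5c92, 6b04, 908e}.
Common ancestors: {5c92, 908e}.
Among these, 5c92 is not an ancestor of any other common ancestor — it is the merge base.

5c92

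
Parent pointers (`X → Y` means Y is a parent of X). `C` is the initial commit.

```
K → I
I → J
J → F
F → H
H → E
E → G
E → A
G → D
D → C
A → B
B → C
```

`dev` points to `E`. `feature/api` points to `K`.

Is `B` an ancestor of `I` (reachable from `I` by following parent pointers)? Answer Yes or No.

Yes

Ancestors of I (commits reachable by following parents): {A, B, C, D, E, F, G, H, I, J}.
B is in that set, so it is an ancestor of I.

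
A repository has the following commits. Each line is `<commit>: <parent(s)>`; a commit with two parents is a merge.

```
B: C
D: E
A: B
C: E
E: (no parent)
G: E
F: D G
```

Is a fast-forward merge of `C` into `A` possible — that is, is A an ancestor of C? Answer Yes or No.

No

A fast-forward from A to C is possible iff A is an ancestor of C.
Ancestors of C: {C, E}.
A is not among them, so fast-forward is not possible.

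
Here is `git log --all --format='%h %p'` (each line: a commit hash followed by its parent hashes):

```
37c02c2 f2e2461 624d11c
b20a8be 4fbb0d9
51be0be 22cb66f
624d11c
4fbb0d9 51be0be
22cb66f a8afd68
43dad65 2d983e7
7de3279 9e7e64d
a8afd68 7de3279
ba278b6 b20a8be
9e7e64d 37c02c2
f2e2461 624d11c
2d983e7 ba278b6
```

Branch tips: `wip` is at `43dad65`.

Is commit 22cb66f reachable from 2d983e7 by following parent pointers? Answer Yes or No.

Yes

Ancestors of 2d983e7 (commits reachable by following parents): {22cb66f, 2d983e7, 37c02c2, 4fbb0d9, 51be0be, 624d11c, 7de3279, 9e7e64d, a8afd68, b20a8be, ba278b6, f2e2461}.
22cb66f is in that set, so it is an ancestor of 2d983e7.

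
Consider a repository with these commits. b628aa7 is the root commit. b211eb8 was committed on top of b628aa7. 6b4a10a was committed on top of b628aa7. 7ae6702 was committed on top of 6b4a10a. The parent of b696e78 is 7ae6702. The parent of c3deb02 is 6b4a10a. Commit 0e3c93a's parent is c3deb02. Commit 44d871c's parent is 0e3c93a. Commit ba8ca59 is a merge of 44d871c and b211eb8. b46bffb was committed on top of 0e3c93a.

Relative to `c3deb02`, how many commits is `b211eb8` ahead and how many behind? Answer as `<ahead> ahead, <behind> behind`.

1 ahead, 2 behind

Reachable from b211eb8: {b211eb8, b628aa7}.
Reachable from c3deb02: {6b4a10a, b628aa7, c3deb02}.
Only in b211eb8's history (ahead): {b211eb8} — 1.
Only in c3deb02's history (behind): {6b4a10a, c3deb02} — 2.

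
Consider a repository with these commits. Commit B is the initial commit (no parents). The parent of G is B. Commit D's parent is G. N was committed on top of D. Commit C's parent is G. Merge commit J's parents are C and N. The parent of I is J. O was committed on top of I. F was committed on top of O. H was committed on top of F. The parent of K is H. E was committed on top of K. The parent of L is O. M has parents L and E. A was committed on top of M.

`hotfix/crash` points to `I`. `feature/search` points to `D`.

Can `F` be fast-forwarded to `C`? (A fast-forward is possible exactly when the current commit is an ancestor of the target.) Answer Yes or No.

A fast-forward from F to C is possible iff F is an ancestor of C.
Ancestors of C: {B, C, G}.
F is not among them, so fast-forward is not possible.

No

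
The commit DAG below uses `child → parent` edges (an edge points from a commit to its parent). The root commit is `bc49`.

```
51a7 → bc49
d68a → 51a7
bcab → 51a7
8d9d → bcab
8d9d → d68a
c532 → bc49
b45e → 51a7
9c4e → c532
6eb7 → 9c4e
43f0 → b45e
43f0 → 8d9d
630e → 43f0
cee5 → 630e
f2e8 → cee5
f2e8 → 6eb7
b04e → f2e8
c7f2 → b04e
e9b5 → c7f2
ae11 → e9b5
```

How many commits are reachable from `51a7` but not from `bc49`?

Reachable from 51a7: {51a7, bc49}.
Reachable from bc49: {bc49}.
In 51a7's history but not bc49's: {51a7} — 1 commit.

1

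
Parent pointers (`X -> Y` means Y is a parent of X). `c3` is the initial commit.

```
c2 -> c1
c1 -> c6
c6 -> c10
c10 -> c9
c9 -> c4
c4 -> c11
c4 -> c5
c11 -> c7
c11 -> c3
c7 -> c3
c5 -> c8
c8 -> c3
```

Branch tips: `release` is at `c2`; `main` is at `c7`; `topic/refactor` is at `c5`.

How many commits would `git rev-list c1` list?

10

Walking parent pointers from c1: reachable set = {c1, c10, c11, c3, c4, c5, c6, c7, c8, c9}.
That is 10 commits.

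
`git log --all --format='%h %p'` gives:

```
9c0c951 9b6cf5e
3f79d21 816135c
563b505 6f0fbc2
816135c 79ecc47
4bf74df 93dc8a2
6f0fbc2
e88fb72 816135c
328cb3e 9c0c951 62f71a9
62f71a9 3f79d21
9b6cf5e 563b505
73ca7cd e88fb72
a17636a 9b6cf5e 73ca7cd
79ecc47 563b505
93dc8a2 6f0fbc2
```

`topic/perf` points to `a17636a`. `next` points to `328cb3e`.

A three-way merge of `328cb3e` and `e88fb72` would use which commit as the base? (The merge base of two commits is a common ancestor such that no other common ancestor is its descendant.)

Ancestors of 328cb3e: {328cb3e, 3f79d21, 563b505, 62f71a9, 6f0fbc2, 79ecc47, 816135c, 9b6cf5e, 9c0c951}.
Ancestors of e88fb72: {563b505, 6f0fbc2, 79ecc47, 816135c, e88fb72}.
Common ancestors: {563b505, 6f0fbc2, 79ecc47, 816135c}.
Among these, 816135c is not an ancestor of any other common ancestor — it is the merge base.

816135c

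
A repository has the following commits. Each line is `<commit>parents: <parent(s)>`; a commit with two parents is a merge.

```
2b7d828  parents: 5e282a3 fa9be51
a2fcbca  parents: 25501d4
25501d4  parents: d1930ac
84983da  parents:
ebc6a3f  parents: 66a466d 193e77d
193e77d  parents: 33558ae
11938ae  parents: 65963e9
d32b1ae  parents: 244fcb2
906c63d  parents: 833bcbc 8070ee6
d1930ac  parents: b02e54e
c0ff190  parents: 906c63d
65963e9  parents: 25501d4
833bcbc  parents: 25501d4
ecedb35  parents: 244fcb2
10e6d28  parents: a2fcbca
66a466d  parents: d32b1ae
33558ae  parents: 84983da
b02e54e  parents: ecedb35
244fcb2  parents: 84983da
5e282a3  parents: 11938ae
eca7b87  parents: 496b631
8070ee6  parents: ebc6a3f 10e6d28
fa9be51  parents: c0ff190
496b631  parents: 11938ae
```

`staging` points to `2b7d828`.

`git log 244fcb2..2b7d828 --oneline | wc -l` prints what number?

Reachable from 2b7d828: {10e6d28, 11938ae, 193e77d, 244fcb2, 25501d4, 2b7d828, 33558ae, 5e282a3, 65963e9, 66a466d, 8070ee6, 833bcbc, 84983da, 906c63d, a2fcbca, b02e54e, c0ff190, d1930ac, d32b1ae, ebc6a3f, ecedb35, fa9be51}.
Reachable from 244fcb2: {244fcb2, 84983da}.
In 2b7d828's history but not 244fcb2's: {10e6d28, 11938ae, 193e77d, 25501d4, 2b7d828, 33558ae, 5e282a3, 65963e9, 66a466d, 8070ee6, 833bcbc, 906c63d, a2fcbca, b02e54e, c0ff190, d1930ac, d32b1ae, ebc6a3f, ecedb35, fa9be51} — 20 commits.

20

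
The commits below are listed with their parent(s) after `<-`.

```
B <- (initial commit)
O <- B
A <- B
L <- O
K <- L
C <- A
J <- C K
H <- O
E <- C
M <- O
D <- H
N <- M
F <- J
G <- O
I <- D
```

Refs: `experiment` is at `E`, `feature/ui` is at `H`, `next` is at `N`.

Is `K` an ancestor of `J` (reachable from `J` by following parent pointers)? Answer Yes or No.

Ancestors of J (commits reachable by following parents): {A, B, C, J, K, L, O}.
K is in that set, so it is an ancestor of J.

Yes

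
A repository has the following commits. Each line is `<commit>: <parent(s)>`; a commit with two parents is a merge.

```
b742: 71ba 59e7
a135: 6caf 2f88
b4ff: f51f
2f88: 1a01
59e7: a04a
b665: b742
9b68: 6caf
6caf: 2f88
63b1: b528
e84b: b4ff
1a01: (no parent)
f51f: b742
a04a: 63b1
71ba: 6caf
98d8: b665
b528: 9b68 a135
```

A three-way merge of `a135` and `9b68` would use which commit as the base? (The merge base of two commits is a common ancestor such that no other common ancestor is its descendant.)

Ancestors of a135: {1a01, 2f88, 6caf, a135}.
Ancestors of 9b68: {1a01, 2f88, 6caf, 9b68}.
Common ancestors: {1a01, 2f88, 6caf}.
Among these, 6caf is not an ancestor of any other common ancestor — it is the merge base.

6caf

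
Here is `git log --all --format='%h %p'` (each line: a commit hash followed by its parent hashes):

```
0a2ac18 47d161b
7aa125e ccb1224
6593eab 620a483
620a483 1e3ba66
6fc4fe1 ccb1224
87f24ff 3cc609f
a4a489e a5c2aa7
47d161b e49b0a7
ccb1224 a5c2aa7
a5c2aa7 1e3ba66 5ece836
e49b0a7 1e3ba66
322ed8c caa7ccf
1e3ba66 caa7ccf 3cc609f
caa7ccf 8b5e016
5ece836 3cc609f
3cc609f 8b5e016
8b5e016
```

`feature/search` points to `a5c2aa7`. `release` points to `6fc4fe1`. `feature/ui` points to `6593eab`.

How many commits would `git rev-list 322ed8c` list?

Walking parent pointers from 322ed8c: reachable set = {322ed8c, 8b5e016, caa7ccf}.
That is 3 commits.

3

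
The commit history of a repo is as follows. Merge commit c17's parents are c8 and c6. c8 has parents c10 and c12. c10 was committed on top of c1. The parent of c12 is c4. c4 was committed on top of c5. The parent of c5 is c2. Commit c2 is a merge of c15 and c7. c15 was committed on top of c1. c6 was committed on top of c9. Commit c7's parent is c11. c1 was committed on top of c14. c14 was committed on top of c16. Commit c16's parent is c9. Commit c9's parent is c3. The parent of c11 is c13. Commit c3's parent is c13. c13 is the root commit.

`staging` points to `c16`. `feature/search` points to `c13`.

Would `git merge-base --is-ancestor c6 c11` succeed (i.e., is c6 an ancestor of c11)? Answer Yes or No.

Ancestors of c11: {c11, c13}.
c6 is not in that set, so it is not an ancestor of c11.

No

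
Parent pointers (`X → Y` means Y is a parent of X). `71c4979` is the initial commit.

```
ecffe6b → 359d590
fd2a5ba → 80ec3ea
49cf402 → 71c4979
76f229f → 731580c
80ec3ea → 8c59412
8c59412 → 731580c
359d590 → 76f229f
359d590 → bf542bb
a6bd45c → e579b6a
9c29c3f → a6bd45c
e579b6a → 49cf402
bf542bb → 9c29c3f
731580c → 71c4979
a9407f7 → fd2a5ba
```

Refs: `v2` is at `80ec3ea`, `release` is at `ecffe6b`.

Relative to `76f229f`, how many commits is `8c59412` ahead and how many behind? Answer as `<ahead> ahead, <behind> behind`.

Reachable from 8c59412: {71c4979, 731580c, 8c59412}.
Reachable from 76f229f: {71c4979, 731580c, 76f229f}.
Only in 8c59412's history (ahead): {8c59412} — 1.
Only in 76f229f's history (behind): {76f229f} — 1.

1 ahead, 1 behind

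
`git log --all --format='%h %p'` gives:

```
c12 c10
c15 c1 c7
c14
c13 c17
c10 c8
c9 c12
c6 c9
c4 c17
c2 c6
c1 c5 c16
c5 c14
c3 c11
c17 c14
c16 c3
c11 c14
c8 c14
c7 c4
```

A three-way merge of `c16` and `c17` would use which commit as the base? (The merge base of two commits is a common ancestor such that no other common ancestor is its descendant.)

Ancestors of c16: {c11, c14, c16, c3}.
Ancestors of c17: {c14, c17}.
Common ancestors: {c14}.
The only common ancestor is c14, so it is the merge base.

c14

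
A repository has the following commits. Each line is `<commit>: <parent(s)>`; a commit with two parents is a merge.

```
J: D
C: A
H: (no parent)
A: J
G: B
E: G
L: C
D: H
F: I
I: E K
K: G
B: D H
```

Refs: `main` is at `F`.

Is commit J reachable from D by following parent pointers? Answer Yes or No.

Ancestors of D: {D, H}.
J is not in that set, so it is not an ancestor of D.

No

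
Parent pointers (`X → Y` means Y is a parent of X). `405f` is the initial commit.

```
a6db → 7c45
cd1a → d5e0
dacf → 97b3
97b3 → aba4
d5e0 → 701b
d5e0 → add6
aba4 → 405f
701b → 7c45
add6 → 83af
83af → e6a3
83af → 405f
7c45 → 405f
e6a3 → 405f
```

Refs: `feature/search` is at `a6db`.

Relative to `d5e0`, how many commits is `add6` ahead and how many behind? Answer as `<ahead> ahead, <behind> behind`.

Reachable from add6: {405f, 83af, add6, e6a3}.
Reachable from d5e0: {405f, 701b, 7c45, 83af, add6, d5e0, e6a3}.
Only in add6's history (ahead): {} — 0.
Only in d5e0's history (behind): {701b, 7c45, d5e0} — 3.

0 ahead, 3 behind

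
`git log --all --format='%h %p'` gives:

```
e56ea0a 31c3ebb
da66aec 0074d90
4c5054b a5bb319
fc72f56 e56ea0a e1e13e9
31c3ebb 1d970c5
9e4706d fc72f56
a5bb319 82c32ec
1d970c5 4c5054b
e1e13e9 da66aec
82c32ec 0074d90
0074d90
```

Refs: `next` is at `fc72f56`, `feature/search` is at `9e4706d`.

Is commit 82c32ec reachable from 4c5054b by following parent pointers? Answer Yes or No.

Ancestors of 4c5054b (commits reachable by following parents): {0074d90, 4c5054b, 82c32ec, a5bb319}.
82c32ec is in that set, so it is an ancestor of 4c5054b.

Yes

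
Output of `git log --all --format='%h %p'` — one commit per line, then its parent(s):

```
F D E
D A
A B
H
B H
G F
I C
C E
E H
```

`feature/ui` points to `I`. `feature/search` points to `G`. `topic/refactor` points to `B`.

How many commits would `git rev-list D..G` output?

Reachable from G: {A, B, D, E, F, G, H}.
Reachable from D: {A, B, D, H}.
In G's history but not D's: {E, F, G} — 3 commits.

3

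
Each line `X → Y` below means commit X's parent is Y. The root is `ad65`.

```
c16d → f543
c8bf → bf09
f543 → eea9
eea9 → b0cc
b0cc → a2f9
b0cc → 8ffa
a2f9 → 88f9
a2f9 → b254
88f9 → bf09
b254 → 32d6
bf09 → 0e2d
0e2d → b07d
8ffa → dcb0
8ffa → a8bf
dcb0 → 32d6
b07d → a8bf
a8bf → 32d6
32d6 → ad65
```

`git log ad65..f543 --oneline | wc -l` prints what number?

Reachable from f543: {0e2d, 32d6, 88f9, 8ffa, a2f9, a8bf, ad65, b07d, b0cc, b254, bf09, dcb0, eea9, f543}.
Reachable from ad65: {ad65}.
In f543's history but not ad65's: {0e2d, 32d6, 88f9, 8ffa, a2f9, a8bf, b07d, b0cc, b254, bf09, dcb0, eea9, f543} — 13 commits.

13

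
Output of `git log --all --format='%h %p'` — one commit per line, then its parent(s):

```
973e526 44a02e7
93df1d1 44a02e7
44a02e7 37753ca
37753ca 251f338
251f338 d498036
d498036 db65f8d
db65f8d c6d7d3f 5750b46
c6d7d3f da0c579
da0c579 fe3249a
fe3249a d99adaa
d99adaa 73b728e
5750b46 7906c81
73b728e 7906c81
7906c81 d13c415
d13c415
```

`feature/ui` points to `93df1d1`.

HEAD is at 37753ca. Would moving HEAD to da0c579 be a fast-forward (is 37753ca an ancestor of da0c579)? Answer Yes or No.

No

A fast-forward from 37753ca to da0c579 is possible iff 37753ca is an ancestor of da0c579.
Ancestors of da0c579: {73b728e, 7906c81, d13c415, d99adaa, da0c579, fe3249a}.
37753ca is not among them, so fast-forward is not possible.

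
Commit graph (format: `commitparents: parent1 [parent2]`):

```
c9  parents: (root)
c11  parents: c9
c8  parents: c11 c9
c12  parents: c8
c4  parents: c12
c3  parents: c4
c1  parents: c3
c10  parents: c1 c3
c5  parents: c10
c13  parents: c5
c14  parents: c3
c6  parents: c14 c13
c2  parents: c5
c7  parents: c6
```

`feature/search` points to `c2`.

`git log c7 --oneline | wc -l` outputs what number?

Walking parent pointers from c7: reachable set = {c1, c10, c11, c12, c13, c14, c3, c4, c5, c6, c7, c8, c9}.
That is 13 commits.

13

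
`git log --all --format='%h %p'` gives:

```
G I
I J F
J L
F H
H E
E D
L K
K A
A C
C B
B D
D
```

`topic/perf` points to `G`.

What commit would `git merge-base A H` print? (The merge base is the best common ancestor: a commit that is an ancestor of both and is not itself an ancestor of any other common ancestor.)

D

Ancestors of A: {A, B, C, D}.
Ancestors of H: {D, E, H}.
Common ancestors: {D}.
The only common ancestor is D, so it is the merge base.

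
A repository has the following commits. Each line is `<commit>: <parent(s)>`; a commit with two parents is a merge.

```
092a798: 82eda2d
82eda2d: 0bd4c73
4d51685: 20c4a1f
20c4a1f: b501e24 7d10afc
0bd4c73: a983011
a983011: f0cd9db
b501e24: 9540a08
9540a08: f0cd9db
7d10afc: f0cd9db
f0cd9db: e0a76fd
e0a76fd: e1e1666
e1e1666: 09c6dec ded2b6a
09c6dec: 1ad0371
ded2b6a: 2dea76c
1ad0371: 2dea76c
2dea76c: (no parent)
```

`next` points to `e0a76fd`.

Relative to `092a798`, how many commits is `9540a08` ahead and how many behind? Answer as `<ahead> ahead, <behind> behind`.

Reachable from 9540a08: {09c6dec, 1ad0371, 2dea76c, 9540a08, ded2b6a, e0a76fd, e1e1666, f0cd9db}.
Reachable from 092a798: {092a798, 09c6dec, 0bd4c73, 1ad0371, 2dea76c, 82eda2d, a983011, ded2b6a, e0a76fd, e1e1666, f0cd9db}.
Only in 9540a08's history (ahead): {9540a08} — 1.
Only in 092a798's history (behind): {092a798, 0bd4c73, 82eda2d, a983011} — 4.

1 ahead, 4 behind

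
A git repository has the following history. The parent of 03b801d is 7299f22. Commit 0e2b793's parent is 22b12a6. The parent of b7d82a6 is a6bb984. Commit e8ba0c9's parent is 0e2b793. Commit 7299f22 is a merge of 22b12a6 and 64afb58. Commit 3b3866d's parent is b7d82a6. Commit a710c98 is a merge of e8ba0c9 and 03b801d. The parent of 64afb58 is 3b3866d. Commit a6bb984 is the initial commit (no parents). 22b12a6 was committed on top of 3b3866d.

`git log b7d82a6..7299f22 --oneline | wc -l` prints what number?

4

Reachable from 7299f22: {22b12a6, 3b3866d, 64afb58, 7299f22, a6bb984, b7d82a6}.
Reachable from b7d82a6: {a6bb984, b7d82a6}.
In 7299f22's history but not b7d82a6's: {22b12a6, 3b3866d, 64afb58, 7299f22} — 4 commits.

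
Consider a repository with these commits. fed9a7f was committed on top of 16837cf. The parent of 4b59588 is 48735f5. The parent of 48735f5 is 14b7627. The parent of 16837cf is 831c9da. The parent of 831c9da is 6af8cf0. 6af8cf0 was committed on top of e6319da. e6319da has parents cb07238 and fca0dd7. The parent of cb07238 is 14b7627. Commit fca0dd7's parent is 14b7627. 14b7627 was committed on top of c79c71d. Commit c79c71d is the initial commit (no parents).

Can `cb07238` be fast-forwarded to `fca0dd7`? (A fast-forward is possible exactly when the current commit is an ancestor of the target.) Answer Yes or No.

No

A fast-forward from cb07238 to fca0dd7 is possible iff cb07238 is an ancestor of fca0dd7.
Ancestors of fca0dd7: {14b7627, c79c71d, fca0dd7}.
cb07238 is not among them, so fast-forward is not possible.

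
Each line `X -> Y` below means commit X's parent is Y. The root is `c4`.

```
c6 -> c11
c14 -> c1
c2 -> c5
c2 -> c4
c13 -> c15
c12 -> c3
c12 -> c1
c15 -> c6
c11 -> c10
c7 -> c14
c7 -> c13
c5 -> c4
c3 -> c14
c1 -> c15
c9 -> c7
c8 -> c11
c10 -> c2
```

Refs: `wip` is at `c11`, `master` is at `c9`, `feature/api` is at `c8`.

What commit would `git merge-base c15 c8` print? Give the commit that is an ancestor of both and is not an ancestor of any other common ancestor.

c11

Ancestors of c15: {c10, c11, c15, c2, c4, c5, c6}.
Ancestors of c8: {c10, c11, c2, c4, c5, c8}.
Common ancestors: {c10, c11, c2, c4, c5}.
Among these, c11 is not an ancestor of any other common ancestor — it is the merge base.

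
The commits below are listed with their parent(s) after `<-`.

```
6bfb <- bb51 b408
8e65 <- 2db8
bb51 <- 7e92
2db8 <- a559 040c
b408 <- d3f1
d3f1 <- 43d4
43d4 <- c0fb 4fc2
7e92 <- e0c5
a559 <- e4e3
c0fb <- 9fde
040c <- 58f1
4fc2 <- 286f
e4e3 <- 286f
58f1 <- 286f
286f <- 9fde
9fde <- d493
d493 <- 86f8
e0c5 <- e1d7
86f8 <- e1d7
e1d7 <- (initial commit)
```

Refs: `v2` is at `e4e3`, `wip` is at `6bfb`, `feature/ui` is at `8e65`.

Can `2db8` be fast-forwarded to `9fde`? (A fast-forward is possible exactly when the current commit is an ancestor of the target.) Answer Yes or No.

No

A fast-forward from 2db8 to 9fde is possible iff 2db8 is an ancestor of 9fde.
Ancestors of 9fde: {86f8, 9fde, d493, e1d7}.
2db8 is not among them, so fast-forward is not possible.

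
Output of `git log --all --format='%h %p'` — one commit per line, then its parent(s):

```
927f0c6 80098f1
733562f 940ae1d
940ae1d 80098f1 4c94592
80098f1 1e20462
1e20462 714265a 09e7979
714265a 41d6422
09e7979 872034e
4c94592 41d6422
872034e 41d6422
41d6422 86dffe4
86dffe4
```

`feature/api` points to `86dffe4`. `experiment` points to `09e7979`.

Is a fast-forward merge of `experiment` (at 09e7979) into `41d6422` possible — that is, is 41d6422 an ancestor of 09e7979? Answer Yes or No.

A fast-forward from 41d6422 to 09e7979 is possible iff 41d6422 is an ancestor of 09e7979.
Ancestors of 09e7979: {09e7979, 41d6422, 86dffe4, 872034e}.
41d6422 is among them, so fast-forward is possible.

Yes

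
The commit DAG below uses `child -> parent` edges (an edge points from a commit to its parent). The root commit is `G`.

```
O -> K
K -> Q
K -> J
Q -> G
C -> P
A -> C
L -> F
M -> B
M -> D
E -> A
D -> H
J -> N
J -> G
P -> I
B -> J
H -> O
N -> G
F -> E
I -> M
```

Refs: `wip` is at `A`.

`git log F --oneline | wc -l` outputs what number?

Walking parent pointers from F: reachable set = {A, B, C, D, E, F, G, H, I, J, K, M, N, O, P, Q}.
That is 16 commits.

16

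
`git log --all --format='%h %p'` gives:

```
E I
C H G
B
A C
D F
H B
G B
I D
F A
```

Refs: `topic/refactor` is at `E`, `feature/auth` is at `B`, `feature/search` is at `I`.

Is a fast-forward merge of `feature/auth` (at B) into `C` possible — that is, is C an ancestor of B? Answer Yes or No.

A fast-forward from C to B is possible iff C is an ancestor of B.
Ancestors of B: {B}.
C is not among them, so fast-forward is not possible.

No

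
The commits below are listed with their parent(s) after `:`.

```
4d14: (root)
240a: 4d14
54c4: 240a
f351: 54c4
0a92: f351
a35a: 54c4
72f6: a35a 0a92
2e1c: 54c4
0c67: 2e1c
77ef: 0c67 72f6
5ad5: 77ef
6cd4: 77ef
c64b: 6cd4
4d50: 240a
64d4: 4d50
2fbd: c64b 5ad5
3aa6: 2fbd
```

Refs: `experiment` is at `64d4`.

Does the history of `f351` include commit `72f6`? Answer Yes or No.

No

Ancestors of f351: {240a, 4d14, 54c4, f351}.
72f6 is not in that set, so it is not an ancestor of f351.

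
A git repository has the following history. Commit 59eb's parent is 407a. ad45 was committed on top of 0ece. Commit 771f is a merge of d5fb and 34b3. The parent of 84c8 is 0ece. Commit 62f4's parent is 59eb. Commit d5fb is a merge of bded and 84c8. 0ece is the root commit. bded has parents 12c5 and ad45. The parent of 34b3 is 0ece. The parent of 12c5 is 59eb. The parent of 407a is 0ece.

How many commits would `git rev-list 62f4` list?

4

Walking parent pointers from 62f4: reachable set = {0ece, 407a, 59eb, 62f4}.
That is 4 commits.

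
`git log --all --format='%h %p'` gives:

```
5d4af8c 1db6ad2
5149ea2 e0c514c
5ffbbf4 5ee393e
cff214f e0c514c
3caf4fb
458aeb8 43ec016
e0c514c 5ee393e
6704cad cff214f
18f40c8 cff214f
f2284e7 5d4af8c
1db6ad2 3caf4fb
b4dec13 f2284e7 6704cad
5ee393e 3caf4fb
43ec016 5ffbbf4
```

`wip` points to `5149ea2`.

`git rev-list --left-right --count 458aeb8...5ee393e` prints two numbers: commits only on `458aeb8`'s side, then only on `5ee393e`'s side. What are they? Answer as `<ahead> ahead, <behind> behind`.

3 ahead, 0 behind

Reachable from 458aeb8: {3caf4fb, 43ec016, 458aeb8, 5ee393e, 5ffbbf4}.
Reachable from 5ee393e: {3caf4fb, 5ee393e}.
Only in 458aeb8's history (ahead): {43ec016, 458aeb8, 5ffbbf4} — 3.
Only in 5ee393e's history (behind): {} — 0.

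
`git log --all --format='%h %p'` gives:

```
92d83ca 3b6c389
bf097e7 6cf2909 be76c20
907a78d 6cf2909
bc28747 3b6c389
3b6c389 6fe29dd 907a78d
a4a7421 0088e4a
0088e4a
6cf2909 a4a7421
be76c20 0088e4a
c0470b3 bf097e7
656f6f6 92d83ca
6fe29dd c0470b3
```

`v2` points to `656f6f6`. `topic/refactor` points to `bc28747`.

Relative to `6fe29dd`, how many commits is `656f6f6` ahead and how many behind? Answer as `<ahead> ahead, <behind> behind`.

4 ahead, 0 behind

Reachable from 656f6f6: {0088e4a, 3b6c389, 656f6f6, 6cf2909, 6fe29dd, 907a78d, 92d83ca, a4a7421, be76c20, bf097e7, c0470b3}.
Reachable from 6fe29dd: {0088e4a, 6cf2909, 6fe29dd, a4a7421, be76c20, bf097e7, c0470b3}.
Only in 656f6f6's history (ahead): {3b6c389, 656f6f6, 907a78d, 92d83ca} — 4.
Only in 6fe29dd's history (behind): {} — 0.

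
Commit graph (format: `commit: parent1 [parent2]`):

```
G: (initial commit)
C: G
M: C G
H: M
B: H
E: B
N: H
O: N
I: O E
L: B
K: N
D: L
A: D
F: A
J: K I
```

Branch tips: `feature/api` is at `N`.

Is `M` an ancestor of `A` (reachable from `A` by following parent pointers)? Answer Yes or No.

Ancestors of A (commits reachable by following parents): {A, B, C, D, G, H, L, M}.
M is in that set, so it is an ancestor of A.

Yes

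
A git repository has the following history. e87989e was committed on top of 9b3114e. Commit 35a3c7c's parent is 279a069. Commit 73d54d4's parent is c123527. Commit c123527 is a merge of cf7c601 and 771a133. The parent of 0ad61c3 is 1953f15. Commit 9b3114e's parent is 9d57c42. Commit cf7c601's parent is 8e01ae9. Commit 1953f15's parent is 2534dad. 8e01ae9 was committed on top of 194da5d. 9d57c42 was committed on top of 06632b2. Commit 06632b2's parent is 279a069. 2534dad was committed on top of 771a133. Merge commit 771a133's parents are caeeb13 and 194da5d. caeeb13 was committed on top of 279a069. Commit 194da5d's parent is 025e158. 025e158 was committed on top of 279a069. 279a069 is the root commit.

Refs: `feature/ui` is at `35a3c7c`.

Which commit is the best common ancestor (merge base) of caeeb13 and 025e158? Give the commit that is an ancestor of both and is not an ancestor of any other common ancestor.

Ancestors of caeeb13: {279a069, caeeb13}.
Ancestors of 025e158: {025e158, 279a069}.
Common ancestors: {279a069}.
The only common ancestor is 279a069, so it is the merge base.

279a069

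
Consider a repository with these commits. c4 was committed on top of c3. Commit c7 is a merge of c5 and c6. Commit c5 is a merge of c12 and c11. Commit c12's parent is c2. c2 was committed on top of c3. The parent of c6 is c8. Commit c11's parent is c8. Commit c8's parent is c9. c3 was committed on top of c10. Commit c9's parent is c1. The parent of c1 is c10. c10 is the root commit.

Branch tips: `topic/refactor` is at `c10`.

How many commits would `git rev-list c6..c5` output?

5

Reachable from c5: {c1, c10, c11, c12, c2, c3, c5, c8, c9}.
Reachable from c6: {c1, c10, c6, c8, c9}.
In c5's history but not c6's: {c11, c12, c2, c3, c5} — 5 commits.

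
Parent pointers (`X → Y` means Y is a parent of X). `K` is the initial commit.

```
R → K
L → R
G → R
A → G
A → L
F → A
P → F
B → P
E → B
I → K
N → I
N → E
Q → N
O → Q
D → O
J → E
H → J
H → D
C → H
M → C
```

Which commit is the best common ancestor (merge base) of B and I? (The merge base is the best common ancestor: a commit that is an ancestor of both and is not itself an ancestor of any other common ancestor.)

Ancestors of B: {A, B, F, G, K, L, P, R}.
Ancestors of I: {I, K}.
Common ancestors: {K}.
The only common ancestor is K, so it is the merge base.

K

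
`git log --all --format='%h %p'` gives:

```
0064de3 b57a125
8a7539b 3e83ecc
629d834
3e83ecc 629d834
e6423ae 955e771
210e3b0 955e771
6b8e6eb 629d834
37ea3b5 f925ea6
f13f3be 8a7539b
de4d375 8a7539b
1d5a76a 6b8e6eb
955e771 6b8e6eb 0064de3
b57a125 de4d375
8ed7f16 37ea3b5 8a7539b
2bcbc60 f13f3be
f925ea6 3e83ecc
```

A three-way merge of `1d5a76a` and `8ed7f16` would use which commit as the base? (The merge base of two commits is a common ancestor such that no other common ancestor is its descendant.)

629d834

Ancestors of 1d5a76a: {1d5a76a, 629d834, 6b8e6eb}.
Ancestors of 8ed7f16: {37ea3b5, 3e83ecc, 629d834, 8a7539b, 8ed7f16, f925ea6}.
Common ancestors: {629d834}.
The only common ancestor is 629d834, so it is the merge base.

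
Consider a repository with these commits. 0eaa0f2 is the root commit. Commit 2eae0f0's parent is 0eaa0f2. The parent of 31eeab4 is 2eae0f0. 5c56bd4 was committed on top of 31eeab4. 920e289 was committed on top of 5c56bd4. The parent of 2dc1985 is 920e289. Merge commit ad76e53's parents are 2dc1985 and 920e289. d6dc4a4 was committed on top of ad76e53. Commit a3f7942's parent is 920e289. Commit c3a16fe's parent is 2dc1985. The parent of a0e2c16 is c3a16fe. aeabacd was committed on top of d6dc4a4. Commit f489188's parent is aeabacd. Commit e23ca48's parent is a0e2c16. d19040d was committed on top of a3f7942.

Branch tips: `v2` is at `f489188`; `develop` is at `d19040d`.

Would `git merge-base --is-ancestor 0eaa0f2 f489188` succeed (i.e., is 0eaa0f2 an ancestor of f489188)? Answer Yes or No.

Yes

Ancestors of f489188 (commits reachable by following parents): {0eaa0f2, 2dc1985, 2eae0f0, 31eeab4, 5c56bd4, 920e289, ad76e53, aeabacd, d6dc4a4, f489188}.
0eaa0f2 is in that set, so it is an ancestor of f489188.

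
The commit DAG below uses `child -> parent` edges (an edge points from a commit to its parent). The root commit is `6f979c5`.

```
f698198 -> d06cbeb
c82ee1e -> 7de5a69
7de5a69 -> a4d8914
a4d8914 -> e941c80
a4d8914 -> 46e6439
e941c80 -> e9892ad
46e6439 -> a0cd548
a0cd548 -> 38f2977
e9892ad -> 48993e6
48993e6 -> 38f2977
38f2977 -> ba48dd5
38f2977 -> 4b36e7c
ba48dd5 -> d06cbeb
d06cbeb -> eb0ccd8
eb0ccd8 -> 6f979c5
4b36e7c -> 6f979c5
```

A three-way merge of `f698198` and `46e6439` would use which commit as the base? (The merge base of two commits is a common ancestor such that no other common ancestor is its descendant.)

Ancestors of f698198: {6f979c5, d06cbeb, eb0ccd8, f698198}.
Ancestors of 46e6439: {38f2977, 46e6439, 4b36e7c, 6f979c5, a0cd548, ba48dd5, d06cbeb, eb0ccd8}.
Common ancestors: {6f979c5, d06cbeb, eb0ccd8}.
Among these, d06cbeb is not an ancestor of any other common ancestor — it is the merge base.

d06cbeb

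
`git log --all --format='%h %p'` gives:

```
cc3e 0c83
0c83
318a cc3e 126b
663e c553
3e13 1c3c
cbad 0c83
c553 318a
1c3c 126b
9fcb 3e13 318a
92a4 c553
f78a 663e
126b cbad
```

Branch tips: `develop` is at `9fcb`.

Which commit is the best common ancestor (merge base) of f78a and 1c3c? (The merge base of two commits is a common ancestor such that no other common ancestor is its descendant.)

Ancestors of f78a: {0c83, 126b, 318a, 663e, c553, cbad, cc3e, f78a}.
Ancestors of 1c3c: {0c83, 126b, 1c3c, cbad}.
Common ancestors: {0c83, 126b, cbad}.
Among these, 126b is not an ancestor of any other common ancestor — it is the merge base.

126b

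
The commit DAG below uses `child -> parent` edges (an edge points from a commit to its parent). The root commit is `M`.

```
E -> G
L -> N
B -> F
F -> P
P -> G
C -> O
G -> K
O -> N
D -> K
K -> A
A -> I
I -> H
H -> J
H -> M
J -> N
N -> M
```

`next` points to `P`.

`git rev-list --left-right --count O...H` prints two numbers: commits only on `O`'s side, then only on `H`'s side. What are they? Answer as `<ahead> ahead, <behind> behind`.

Reachable from O: {M, N, O}.
Reachable from H: {H, J, M, N}.
Only in O's history (ahead): {O} — 1.
Only in H's history (behind): {H, J} — 2.

1 ahead, 2 behind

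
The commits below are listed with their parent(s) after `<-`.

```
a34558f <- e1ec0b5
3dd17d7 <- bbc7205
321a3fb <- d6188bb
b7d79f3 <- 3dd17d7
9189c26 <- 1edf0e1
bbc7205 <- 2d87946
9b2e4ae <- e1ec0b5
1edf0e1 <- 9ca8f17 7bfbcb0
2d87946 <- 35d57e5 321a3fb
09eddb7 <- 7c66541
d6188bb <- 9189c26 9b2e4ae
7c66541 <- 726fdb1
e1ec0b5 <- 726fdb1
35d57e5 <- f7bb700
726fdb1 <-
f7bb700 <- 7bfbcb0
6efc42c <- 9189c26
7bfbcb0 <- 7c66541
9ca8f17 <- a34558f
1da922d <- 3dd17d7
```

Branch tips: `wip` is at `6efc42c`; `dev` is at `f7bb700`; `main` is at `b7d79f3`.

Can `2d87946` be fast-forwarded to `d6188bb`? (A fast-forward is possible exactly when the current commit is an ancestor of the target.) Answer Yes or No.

No

A fast-forward from 2d87946 to d6188bb is possible iff 2d87946 is an ancestor of d6188bb.
Ancestors of d6188bb: {1edf0e1, 726fdb1, 7bfbcb0, 7c66541, 9189c26, 9b2e4ae, 9ca8f17, a34558f, d6188bb, e1ec0b5}.
2d87946 is not among them, so fast-forward is not possible.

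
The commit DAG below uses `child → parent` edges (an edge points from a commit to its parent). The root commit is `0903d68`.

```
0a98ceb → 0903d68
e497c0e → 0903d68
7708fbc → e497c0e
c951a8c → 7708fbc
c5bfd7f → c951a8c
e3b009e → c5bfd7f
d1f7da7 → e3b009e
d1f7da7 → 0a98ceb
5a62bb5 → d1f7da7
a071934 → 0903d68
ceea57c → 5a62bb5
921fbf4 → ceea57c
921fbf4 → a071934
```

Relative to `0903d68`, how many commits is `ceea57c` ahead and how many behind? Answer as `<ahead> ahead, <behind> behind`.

9 ahead, 0 behind

Reachable from ceea57c: {0903d68, 0a98ceb, 5a62bb5, 7708fbc, c5bfd7f, c951a8c, ceea57c, d1f7da7, e3b009e, e497c0e}.
Reachable from 0903d68: {0903d68}.
Only in ceea57c's history (ahead): {0a98ceb, 5a62bb5, 7708fbc, c5bfd7f, c951a8c, ceea57c, d1f7da7, e3b009e, e497c0e} — 9.
Only in 0903d68's history (behind): {} — 0.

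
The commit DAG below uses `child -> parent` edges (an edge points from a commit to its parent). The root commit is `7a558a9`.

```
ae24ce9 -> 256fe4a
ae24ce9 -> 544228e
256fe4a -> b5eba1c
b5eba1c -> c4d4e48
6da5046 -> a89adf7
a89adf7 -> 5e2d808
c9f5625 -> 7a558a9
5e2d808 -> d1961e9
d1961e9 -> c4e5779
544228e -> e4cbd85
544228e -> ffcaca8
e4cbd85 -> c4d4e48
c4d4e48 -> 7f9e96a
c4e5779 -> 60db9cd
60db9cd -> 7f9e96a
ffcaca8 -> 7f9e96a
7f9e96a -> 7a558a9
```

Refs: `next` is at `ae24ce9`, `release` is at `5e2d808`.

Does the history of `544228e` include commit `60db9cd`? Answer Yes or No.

Ancestors of 544228e: {544228e, 7a558a9, 7f9e96a, c4d4e48, e4cbd85, ffcaca8}.
60db9cd is not in that set, so it is not an ancestor of 544228e.

No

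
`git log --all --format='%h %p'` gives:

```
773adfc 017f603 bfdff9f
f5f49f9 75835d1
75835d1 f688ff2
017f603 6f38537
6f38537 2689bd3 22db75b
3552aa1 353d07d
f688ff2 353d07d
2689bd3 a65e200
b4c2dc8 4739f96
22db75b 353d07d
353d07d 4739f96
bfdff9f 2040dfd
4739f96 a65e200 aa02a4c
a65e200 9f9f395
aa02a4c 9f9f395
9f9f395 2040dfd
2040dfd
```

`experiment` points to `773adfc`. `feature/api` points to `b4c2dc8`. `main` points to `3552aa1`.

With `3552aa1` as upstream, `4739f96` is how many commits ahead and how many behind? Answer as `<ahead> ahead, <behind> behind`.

Reachable from 4739f96: {2040dfd, 4739f96, 9f9f395, a65e200, aa02a4c}.
Reachable from 3552aa1: {2040dfd, 353d07d, 3552aa1, 4739f96, 9f9f395, a65e200, aa02a4c}.
Only in 4739f96's history (ahead): {} — 0.
Only in 3552aa1's history (behind): {353d07d, 3552aa1} — 2.

0 ahead, 2 behind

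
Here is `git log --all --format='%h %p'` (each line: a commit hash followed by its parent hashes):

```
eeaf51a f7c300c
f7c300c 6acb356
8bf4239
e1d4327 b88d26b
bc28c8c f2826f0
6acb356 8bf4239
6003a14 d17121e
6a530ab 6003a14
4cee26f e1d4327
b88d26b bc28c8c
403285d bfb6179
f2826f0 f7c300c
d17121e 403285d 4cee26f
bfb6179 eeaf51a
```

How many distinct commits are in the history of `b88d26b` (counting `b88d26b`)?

6

Walking parent pointers from b88d26b: reachable set = {6acb356, 8bf4239, b88d26b, bc28c8c, f2826f0, f7c300c}.
That is 6 commits.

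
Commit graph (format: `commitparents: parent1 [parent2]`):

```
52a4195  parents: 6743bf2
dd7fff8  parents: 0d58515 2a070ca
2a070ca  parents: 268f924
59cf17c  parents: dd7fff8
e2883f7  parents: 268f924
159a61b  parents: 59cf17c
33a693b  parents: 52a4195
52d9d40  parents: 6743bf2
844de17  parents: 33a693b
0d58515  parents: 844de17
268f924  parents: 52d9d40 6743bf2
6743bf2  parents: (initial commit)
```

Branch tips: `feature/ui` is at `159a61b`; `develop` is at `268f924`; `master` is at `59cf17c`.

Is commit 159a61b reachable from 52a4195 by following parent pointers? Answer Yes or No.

Ancestors of 52a4195: {52a4195, 6743bf2}.
159a61b is not in that set, so it is not an ancestor of 52a4195.

No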